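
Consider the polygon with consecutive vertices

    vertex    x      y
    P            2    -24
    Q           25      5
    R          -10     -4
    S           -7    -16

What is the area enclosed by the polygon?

Apply the shoelace (surveyor's) formula: 2A = Σ (x_i·y_{i+1} − x_{i+1}·y_i), indices taken mod 4.
P→Q: (2)(5) − (25)(-24) = 610
Q→R: (25)(-4) − (-10)(5) = -50
R→S: (-10)(-16) − (-7)(-4) = 132
S→P: (-7)(-24) − (2)(-16) = 200
Σ = 892
Area = |Σ|/2 = 446.

446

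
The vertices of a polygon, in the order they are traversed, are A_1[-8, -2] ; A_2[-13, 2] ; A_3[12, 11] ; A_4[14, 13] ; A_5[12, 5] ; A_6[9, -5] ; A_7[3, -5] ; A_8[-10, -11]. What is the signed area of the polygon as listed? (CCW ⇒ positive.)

-289.5

Apply the shoelace (surveyor's) formula: 2A = Σ (x_i·y_{i+1} − x_{i+1}·y_i), indices taken mod 8.
Cross-terms: -42, -167, 2, -86, -105, -30, -83, -68  ⇒  Σ = -579
Signed area = Σ/2 = -289.5 (negative ⇒ clockwise traversal).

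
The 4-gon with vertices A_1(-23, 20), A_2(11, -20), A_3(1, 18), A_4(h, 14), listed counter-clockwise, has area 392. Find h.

Write out the shoelace sum; only the two edges meeting at A_4 involve h:
2·Area = [(1·14 − h·18) + (h·20 − (-23)·14)] + 458
       = 2·h + 794 = 784
⇒ h = -5.

-5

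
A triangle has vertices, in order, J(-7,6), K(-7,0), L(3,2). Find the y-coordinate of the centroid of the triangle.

Apply the surveyor's formula. First the cross-terms c_i = x_i·y_{i+1} − x_{i+1}·y_i:
  42, -14, 32  ⇒  2A = 60, A = 30.
Then Σ (y_i + y_{i+1})·c_i = 480, so ȳ = 480 / (6·30) = 8/3.

8/3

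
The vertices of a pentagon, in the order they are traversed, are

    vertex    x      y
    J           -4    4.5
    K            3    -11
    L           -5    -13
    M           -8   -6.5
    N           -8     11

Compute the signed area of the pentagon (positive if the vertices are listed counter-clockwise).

-133.5

Apply the shoelace formula: 2A = Σ (x_i·y_{i+1} − x_{i+1}·y_i), indices taken mod 5.
J→K: (-4)(-11) − (3)(4.5) = 30.5
K→L: (3)(-13) − (-5)(-11) = -94
L→M: (-5)(-6.5) − (-8)(-13) = -71.5
M→N: (-8)(11) − (-8)(-6.5) = -140
N→J: (-8)(4.5) − (-4)(11) = 8
Σ = -267
Signed area = Σ/2 = -133.5 (negative ⇒ clockwise traversal).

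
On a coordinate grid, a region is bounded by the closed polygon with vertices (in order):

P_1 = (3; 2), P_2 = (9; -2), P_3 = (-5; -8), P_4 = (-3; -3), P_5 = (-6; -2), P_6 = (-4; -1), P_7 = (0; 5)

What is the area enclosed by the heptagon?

P_1→P_2: (3)(-2) − (9)(2) = -24
P_2→P_3: (9)(-8) − (-5)(-2) = -82
P_3→P_4: (-5)(-3) − (-3)(-8) = -9
P_4→P_5: (-3)(-2) − (-6)(-3) = -12
P_5→P_6: (-6)(-1) − (-4)(-2) = -2
P_6→P_7: (-4)(5) − (0)(-1) = -20
P_7→P_1: (0)(2) − (3)(5) = -15
Σ = -164
Area = |Σ|/2 = 82.

82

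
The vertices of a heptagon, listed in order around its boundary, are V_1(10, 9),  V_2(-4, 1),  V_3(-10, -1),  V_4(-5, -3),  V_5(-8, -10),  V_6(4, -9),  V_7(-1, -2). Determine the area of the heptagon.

108.5

Σ = (46) + (14) + (25) + (26) + (112) + (-17) + (11) = 217
Area = |Σ|/2 = 108.5.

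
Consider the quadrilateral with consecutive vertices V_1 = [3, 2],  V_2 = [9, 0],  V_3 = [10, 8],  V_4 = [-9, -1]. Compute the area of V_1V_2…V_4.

50.5

Cross-terms: -18, 72, 62, -15  ⇒  Σ = 101
Area = |Σ|/2 = 50.5.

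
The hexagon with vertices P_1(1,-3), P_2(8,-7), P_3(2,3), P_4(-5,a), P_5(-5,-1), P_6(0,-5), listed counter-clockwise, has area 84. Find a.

Write out the shoelace sum; only the two edges meeting at P_4 involve a:
2·Area = [(2·a − (-5)·3) + ((-5)·(-1) − (-5)·a)] + 85
       = 7·a + 105 = 168
⇒ a = 9.

9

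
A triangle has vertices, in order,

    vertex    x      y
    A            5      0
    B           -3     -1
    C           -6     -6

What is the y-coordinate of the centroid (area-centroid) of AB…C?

-7/3

Apply the shoelace formula. First the cross-terms c_i = x_i·y_{i+1} − x_{i+1}·y_i:
  -5, 12, 30  ⇒  2A = 37, A = 18.5.
Then Σ (y_i + y_{i+1})·c_i = -259, so ȳ = -259 / (6·18.5) = -7/3.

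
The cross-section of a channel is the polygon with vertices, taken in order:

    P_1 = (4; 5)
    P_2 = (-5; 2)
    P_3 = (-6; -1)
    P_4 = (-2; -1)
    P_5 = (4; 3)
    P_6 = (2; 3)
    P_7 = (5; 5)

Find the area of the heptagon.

29

Cross-terms: 33, 17, 4, -2, 6, -5, 5  ⇒  Σ = 58
Area = |Σ|/2 = 29.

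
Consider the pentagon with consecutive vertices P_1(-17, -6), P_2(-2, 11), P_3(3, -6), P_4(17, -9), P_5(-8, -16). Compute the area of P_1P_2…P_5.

Cross-terms: -199, -21, 75, -344, -224  ⇒  Σ = -713
Area = |Σ|/2 = 356.5.

356.5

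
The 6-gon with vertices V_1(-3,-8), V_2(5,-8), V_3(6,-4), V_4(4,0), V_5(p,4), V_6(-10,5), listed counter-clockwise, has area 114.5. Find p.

Write out the shoelace sum; only the two edges meeting at V_5 involve p:
2·Area = [(4·4 − p·0) + (p·5 − (-10)·4)] + 203
       = 5·p + 259 = 229
⇒ p = -6.

-6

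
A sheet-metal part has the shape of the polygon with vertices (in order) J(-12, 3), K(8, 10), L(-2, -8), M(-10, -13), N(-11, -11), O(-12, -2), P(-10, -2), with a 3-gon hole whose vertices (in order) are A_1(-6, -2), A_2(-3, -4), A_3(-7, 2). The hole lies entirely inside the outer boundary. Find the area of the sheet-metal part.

212.5

Outer boundary:
Cross-terms: -144, -44, -54, -33, -110, 4, -54  ⇒  Σ = -435
Area = |Σ|/2 = 217.5.
Hole:
Cross-terms: 18, -34, 26  ⇒  Σ = 10
Area = |Σ|/2 = 5.
Net area = 217.5 − 5 = 212.5.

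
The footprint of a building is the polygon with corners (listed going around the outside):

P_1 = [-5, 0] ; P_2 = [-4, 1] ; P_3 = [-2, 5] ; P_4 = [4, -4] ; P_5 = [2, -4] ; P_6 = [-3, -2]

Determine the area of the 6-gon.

Σ = (-5) + (-18) + (-12) + (-8) + (-16) + (-10) = -69
Area = |Σ|/2 = 34.5.

34.5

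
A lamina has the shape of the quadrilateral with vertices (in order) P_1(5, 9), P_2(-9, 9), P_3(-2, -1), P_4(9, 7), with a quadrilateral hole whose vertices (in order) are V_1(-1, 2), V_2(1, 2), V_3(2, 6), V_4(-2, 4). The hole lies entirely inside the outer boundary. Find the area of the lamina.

88

Outer boundary:
Σ = (126) + (27) + (-5) + (46) = 194
Area = |Σ|/2 = 97.
Hole:
Apply the shoelace formula: 2A = Σ (x_i·y_{i+1} − x_{i+1}·y_i), indices taken mod 4.
Σ = (-4) + (2) + (20) + (0) = 18
Area = |Σ|/2 = 9.
Net area = 97 − 9 = 88.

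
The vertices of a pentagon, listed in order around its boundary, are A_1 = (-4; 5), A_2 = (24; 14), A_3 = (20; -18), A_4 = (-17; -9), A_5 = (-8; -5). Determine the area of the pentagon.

Σ = (-176) + (-712) + (-486) + (13) + (-60) = -1421
Area = |Σ|/2 = 710.5.

710.5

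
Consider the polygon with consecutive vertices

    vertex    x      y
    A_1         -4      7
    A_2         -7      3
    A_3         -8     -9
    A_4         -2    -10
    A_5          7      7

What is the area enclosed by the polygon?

Σ = (37) + (87) + (62) + (56) + (77) = 319
Area = |Σ|/2 = 159.5.

159.5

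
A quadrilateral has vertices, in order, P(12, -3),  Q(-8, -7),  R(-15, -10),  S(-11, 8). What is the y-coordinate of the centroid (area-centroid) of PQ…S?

-275/213

Apply the shoelace (surveyor's) formula. First the cross-terms c_i = x_i·y_{i+1} − x_{i+1}·y_i:
  -108, -25, -230, -63  ⇒  2A = -426, A = -213.
Then Σ (y_i + y_{i+1})·c_i = 1650, so ȳ = 1650 / (6·(-213)) = -275/213.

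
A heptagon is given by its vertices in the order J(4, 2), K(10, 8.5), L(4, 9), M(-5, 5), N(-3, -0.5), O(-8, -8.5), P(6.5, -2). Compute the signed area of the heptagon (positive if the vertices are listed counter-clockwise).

133.125

Apply the shoelace (surveyor's) formula: 2A = Σ (x_i·y_{i+1} − x_{i+1}·y_i), indices taken mod 7.
J→K: (4)(8.5) − (10)(2) = 14
K→L: (10)(9) − (4)(8.5) = 56
L→M: (4)(5) − (-5)(9) = 65
M→N: (-5)(-0.5) − (-3)(5) = 17.5
N→O: (-3)(-8.5) − (-8)(-0.5) = 21.5
O→P: (-8)(-2) − (6.5)(-8.5) = 71.25
P→J: (6.5)(2) − (4)(-2) = 21
Σ = 266.25
Signed area = Σ/2 = 133.125 (positive ⇒ counter-clockwise traversal).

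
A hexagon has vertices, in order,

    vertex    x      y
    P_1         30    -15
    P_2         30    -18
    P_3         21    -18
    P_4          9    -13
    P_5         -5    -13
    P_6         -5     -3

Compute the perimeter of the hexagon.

86

|P_1P_2| = √((0)² + (-3)²) = √9 = 3
|P_2P_3| = √((-9)² + (0)²) = √81 = 9
|P_3P_4| = √((-12)² + (5)²) = √169 = 13
|P_4P_5| = √((-14)² + (0)²) = √196 = 14
|P_5P_6| = √((0)² + (10)²) = √100 = 10
|P_6P_1| = √((35)² + (-12)²) = √1369 = 37
Perimeter = 3 + 9 + 13 + 14 + 10 + 37 = 86.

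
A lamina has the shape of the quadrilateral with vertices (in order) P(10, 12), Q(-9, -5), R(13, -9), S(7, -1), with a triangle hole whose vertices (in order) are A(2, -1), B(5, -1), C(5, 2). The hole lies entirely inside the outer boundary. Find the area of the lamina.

169.5

Outer boundary:
Apply Gauss's area formula: 2A = Σ (x_i·y_{i+1} − x_{i+1}·y_i), indices taken mod 4.
Cross-terms: 58, 146, 50, 94  ⇒  Σ = 348
Area = |Σ|/2 = 174.
Hole:
A→B: (2)(-1) − (5)(-1) = 3
B→C: (5)(2) − (5)(-1) = 15
C→A: (5)(-1) − (2)(2) = -9
Σ = 9
Area = |Σ|/2 = 4.5.
Net area = 174 − 4.5 = 169.5.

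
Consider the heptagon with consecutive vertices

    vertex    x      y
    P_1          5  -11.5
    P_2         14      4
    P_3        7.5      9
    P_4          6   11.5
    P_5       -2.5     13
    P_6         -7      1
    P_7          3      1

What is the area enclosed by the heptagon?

227.5

Cross-terms: 181, 96, 32.25, 106.75, 88.5, -10, -39.5  ⇒  Σ = 455
Area = |Σ|/2 = 227.5.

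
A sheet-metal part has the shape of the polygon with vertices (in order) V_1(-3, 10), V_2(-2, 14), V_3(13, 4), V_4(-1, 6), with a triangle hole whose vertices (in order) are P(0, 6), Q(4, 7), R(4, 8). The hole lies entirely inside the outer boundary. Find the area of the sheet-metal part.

59

Outer boundary:
Apply the shoelace formula: 2A = Σ (x_i·y_{i+1} − x_{i+1}·y_i), indices taken mod 4.
Cross-terms: -22, -190, 82, 8  ⇒  Σ = -122
Area = |Σ|/2 = 61.
Hole:
Apply the shoelace formula: 2A = Σ (x_i·y_{i+1} − x_{i+1}·y_i), indices taken mod 3.
Cross-terms: -24, 4, 24  ⇒  Σ = 4
Area = |Σ|/2 = 2.
Net area = 61 − 2 = 59.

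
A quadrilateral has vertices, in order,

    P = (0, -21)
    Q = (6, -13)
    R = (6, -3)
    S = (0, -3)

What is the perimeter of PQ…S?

44

|PQ| = √((6)² + (8)²) = √100 = 10
|QR| = √((0)² + (10)²) = √100 = 10
|RS| = √((-6)² + (0)²) = √36 = 6
|SP| = √((0)² + (-18)²) = √324 = 18
Perimeter = 10 + 10 + 6 + 18 = 44.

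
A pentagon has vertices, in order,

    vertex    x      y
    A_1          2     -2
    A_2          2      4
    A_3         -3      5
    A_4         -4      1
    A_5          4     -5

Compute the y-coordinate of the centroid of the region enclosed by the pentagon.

82/69

Apply the surveyor's formula. First the cross-terms c_i = x_i·y_{i+1} − x_{i+1}·y_i:
  12, 22, 17, 16, 2  ⇒  2A = 69, A = 34.5.
Then Σ (y_i + y_{i+1})·c_i = 246, so ȳ = 246 / (6·34.5) = 82/69.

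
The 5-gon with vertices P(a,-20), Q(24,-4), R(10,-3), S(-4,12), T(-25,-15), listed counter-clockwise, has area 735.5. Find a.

Write out the shoelace sum; only the two edges meeting at P involve a:
2·Area = [((-25)·(-20) − a·(-15)) + (a·(-4) − 24·(-20))] + 436
       = 11·a + 1416 = 1471
⇒ a = 5.

5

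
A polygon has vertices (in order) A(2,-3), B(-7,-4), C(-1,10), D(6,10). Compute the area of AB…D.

Σ = (-29) + (-74) + (-70) + (-38) = -211
Area = |Σ|/2 = 105.5.

105.5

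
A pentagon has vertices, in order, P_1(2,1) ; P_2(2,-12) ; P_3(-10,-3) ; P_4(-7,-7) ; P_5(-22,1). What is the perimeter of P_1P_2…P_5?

|P_1P_2| = √((0)² + (-13)²) = √169 = 13
|P_2P_3| = √((-12)² + (9)²) = √225 = 15
|P_3P_4| = √((3)² + (-4)²) = √25 = 5
|P_4P_5| = √((-15)² + (8)²) = √289 = 17
|P_5P_1| = √((24)² + (0)²) = √576 = 24
Perimeter = 13 + 15 + 5 + 17 + 24 = 74.

74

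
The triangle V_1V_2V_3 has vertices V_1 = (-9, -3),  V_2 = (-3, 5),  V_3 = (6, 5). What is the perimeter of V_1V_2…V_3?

36

|V_1V_2| = √((6)² + (8)²) = √100 = 10
|V_2V_3| = √((9)² + (0)²) = √81 = 9
|V_3V_1| = √((-15)² + (-8)²) = √289 = 17
Perimeter = 10 + 9 + 17 = 36.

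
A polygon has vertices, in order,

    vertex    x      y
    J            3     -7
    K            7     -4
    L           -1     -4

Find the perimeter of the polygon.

|JK| = √((4)² + (3)²) = √25 = 5
|KL| = √((-8)² + (0)²) = √64 = 8
|LJ| = √((4)² + (-3)²) = √25 = 5
Perimeter = 5 + 8 + 5 = 18.

18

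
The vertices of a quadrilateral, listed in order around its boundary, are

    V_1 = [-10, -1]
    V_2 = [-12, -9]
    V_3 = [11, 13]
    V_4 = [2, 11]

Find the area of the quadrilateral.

112

V_1→V_2: (-10)(-9) − (-12)(-1) = 78
V_2→V_3: (-12)(13) − (11)(-9) = -57
V_3→V_4: (11)(11) − (2)(13) = 95
V_4→V_1: (2)(-1) − (-10)(11) = 108
Σ = 224
Area = |Σ|/2 = 112.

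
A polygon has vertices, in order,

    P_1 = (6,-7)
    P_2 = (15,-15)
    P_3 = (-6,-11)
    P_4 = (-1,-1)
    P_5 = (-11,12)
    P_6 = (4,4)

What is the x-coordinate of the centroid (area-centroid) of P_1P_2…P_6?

1.25

Apply the surveyor's formula. First the cross-terms c_i = x_i·y_{i+1} − x_{i+1}·y_i:
  15, -255, -5, -23, -92, -52  ⇒  2A = -412, A = -206.
Then Σ (x_i + x_{i+1})·c_i = -1545, so x̄ = -1545 / (6·(-206)) = 1.25.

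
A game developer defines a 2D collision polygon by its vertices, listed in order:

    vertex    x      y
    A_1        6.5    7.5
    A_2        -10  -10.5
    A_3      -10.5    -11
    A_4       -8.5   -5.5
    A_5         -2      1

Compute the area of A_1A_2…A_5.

35.125

Apply the shoelace formula: 2A = Σ (x_i·y_{i+1} − x_{i+1}·y_i), indices taken mod 5.
A_1→A_2: (6.5)(-10.5) − (-10)(7.5) = 6.75
A_2→A_3: (-10)(-11) − (-10.5)(-10.5) = -0.25
A_3→A_4: (-10.5)(-5.5) − (-8.5)(-11) = -35.75
A_4→A_5: (-8.5)(1) − (-2)(-5.5) = -19.5
A_5→A_1: (-2)(7.5) − (6.5)(1) = -21.5
Σ = -70.25
Area = |Σ|/2 = 35.125.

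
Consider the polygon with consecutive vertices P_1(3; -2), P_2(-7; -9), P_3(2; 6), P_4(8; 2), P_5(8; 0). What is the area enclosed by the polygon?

Apply Gauss's area formula: 2A = Σ (x_i·y_{i+1} − x_{i+1}·y_i), indices taken mod 5.
Σ = (-41) + (-24) + (-44) + (-16) + (-16) = -141
Area = |Σ|/2 = 70.5.

70.5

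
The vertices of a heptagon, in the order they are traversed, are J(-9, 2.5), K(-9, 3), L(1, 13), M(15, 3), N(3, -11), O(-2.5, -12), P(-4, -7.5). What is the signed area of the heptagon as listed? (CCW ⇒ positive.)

Apply the shoelace (surveyor's) formula: 2A = Σ (x_i·y_{i+1} − x_{i+1}·y_i), indices taken mod 7.
Σ = (-4.5) + (-120) + (-192) + (-174) + (-63.5) + (-29.25) + (-77.5) = -660.75
Signed area = Σ/2 = -330.375 (negative ⇒ clockwise traversal).

-330.375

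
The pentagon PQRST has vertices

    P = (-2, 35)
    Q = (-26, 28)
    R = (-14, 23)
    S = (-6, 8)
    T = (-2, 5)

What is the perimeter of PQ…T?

90

|PQ| = √((-24)² + (-7)²) = √625 = 25
|QR| = √((12)² + (-5)²) = √169 = 13
|RS| = √((8)² + (-15)²) = √289 = 17
|ST| = √((4)² + (-3)²) = √25 = 5
|TP| = √((0)² + (30)²) = √900 = 30
Perimeter = 25 + 13 + 17 + 5 + 30 = 90.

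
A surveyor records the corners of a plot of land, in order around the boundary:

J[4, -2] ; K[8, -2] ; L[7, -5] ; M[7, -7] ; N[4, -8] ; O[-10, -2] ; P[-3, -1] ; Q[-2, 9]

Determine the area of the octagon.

Σ = (8) + (-26) + (-14) + (-28) + (-88) + (4) + (-29) + (-32) = -205
Area = |Σ|/2 = 102.5.

102.5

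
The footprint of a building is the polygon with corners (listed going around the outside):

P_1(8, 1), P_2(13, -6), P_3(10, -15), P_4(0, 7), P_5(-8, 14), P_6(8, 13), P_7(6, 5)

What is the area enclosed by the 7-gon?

179

Apply the shoelace (surveyor's) formula: 2A = Σ (x_i·y_{i+1} − x_{i+1}·y_i), indices taken mod 7.
Cross-terms: -61, -135, 70, 56, -216, -38, -34  ⇒  Σ = -358
Area = |Σ|/2 = 179.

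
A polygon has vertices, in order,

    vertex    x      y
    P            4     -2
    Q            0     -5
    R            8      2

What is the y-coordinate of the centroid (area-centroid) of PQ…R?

Apply the shoelace formula. First the cross-terms c_i = x_i·y_{i+1} − x_{i+1}·y_i:
  -20, 40, -24  ⇒  2A = -4, A = -2.
Then Σ (y_i + y_{i+1})·c_i = 20, so ȳ = 20 / (6·(-2)) = -5/3.

-5/3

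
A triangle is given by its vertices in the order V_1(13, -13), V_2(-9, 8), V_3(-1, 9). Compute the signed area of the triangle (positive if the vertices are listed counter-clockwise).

Apply Gauss's area formula: 2A = Σ (x_i·y_{i+1} − x_{i+1}·y_i), indices taken mod 3.
Cross-terms: -13, -73, -104  ⇒  Σ = -190
Signed area = Σ/2 = -95 (negative ⇒ clockwise traversal).

-95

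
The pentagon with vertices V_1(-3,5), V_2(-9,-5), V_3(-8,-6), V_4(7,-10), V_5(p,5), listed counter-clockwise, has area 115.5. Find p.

-1

Write out the shoelace sum; only the two edges meeting at V_5 involve p:
2·Area = [(7·5 − p·(-10)) + (p·5 − (-3)·5)] + 196
       = 15·p + 246 = 231
⇒ p = -1.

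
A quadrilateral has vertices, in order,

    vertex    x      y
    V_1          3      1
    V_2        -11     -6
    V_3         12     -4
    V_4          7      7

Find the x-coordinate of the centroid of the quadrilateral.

Apply the shoelace (surveyor's) formula. First the cross-terms c_i = x_i·y_{i+1} − x_{i+1}·y_i:
  -7, 116, 112, -14  ⇒  2A = 207, A = 103.5.
Then Σ (x_i + x_{i+1})·c_i = 2160, so x̄ = 2160 / (6·103.5) = 80/23.

80/23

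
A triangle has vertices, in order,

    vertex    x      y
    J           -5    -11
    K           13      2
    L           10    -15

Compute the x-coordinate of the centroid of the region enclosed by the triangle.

6

Apply the shoelace (surveyor's) formula. First the cross-terms c_i = x_i·y_{i+1} − x_{i+1}·y_i:
  133, -215, -185  ⇒  2A = -267, A = -133.5.
Then Σ (x_i + x_{i+1})·c_i = -4806, so x̄ = -4806 / (6·(-133.5)) = 6.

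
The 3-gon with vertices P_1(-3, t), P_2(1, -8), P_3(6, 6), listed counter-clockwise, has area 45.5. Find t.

-1

Write out the shoelace sum; only the two edges meeting at P_1 involve t:
2·Area = [(6·t − (-3)·6) + ((-3)·(-8) − 1·t)] + 54
       = 5·t + 96 = 91
⇒ t = -1.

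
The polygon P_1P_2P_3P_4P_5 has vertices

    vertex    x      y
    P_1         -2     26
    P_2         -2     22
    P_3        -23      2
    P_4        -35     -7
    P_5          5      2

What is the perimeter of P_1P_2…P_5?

|P_1P_2| = √((0)² + (-4)²) = √16 = 4
|P_2P_3| = √((-21)² + (-20)²) = √841 = 29
|P_3P_4| = √((-12)² + (-9)²) = √225 = 15
|P_4P_5| = √((40)² + (9)²) = √1681 = 41
|P_5P_1| = √((-7)² + (24)²) = √625 = 25
Perimeter = 4 + 29 + 15 + 41 + 25 = 114.

114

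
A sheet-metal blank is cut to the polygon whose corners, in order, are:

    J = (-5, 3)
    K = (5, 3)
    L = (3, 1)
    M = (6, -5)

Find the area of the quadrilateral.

J→K: (-5)(3) − (5)(3) = -30
K→L: (5)(1) − (3)(3) = -4
L→M: (3)(-5) − (6)(1) = -21
M→J: (6)(3) − (-5)(-5) = -7
Σ = -62
Area = |Σ|/2 = 31.

31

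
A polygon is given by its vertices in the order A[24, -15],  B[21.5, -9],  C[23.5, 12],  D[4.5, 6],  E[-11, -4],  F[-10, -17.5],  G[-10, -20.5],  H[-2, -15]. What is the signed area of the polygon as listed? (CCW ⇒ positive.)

696.25

Cross-terms: 106.5, 469.5, 87, 48, 152.5, 30, 109, 390  ⇒  Σ = 1392.5
Signed area = Σ/2 = 696.25 (positive ⇒ counter-clockwise traversal).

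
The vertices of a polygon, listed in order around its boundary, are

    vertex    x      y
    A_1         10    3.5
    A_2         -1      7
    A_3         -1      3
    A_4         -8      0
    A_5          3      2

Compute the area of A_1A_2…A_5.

38

Apply the shoelace (surveyor's) formula: 2A = Σ (x_i·y_{i+1} − x_{i+1}·y_i), indices taken mod 5.
A_1→A_2: (10)(7) − (-1)(3.5) = 73.5
A_2→A_3: (-1)(3) − (-1)(7) = 4
A_3→A_4: (-1)(0) − (-8)(3) = 24
A_4→A_5: (-8)(2) − (3)(0) = -16
A_5→A_1: (3)(3.5) − (10)(2) = -9.5
Σ = 76
Area = |Σ|/2 = 38.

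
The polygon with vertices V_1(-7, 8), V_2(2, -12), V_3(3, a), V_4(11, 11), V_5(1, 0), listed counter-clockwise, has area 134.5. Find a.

-15

The doubled signed area Σ (x_i y_{i+1} − x_{i+1} y_i) is linear in a.
With a=0 it equals 134; the coefficient of a is -9 (from the two edges through V_3).
So -9·a + 134 = 2·134.5 = 269 ⇒ a = -15.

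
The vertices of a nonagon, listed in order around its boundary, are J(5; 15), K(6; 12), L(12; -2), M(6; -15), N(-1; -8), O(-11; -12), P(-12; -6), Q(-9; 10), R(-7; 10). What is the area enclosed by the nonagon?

460

Σ = (-30) + (-156) + (-168) + (-63) + (-76) + (-78) + (-174) + (-20) + (-155) = -920
Area = |Σ|/2 = 460.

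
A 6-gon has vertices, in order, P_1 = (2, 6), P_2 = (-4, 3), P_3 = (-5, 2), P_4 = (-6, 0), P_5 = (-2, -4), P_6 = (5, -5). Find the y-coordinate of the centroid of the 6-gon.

1/143

Apply Gauss's area formula. First the cross-terms c_i = x_i·y_{i+1} − x_{i+1}·y_i:
  30, 7, 12, 24, 30, 40  ⇒  2A = 143, A = 71.5.
Then Σ (y_i + y_{i+1})·c_i = 3, so ȳ = 3 / (6·71.5) = 1/143.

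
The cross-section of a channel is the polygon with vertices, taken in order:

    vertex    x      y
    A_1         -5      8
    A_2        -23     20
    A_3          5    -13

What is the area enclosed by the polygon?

129

Σ = (84) + (199) + (-25) = 258
Area = |Σ|/2 = 129.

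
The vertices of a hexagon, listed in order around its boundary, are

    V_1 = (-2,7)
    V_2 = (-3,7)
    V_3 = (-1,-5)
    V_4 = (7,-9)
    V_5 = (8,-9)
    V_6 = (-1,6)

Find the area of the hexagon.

Cross-terms: 7, 22, 44, 9, 39, 5  ⇒  Σ = 126
Area = |Σ|/2 = 63.

63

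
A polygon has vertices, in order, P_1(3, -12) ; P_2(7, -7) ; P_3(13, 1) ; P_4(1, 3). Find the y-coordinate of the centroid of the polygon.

-722/267

Apply Gauss's area formula. First the cross-terms c_i = x_i·y_{i+1} − x_{i+1}·y_i:
  63, 98, 38, -21  ⇒  2A = 178, A = 89.
Then Σ (y_i + y_{i+1})·c_i = -1444, so ȳ = -1444 / (6·89) = -722/267.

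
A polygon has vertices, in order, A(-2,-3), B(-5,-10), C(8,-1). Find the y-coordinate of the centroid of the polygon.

-14/3

Apply Gauss's area formula. First the cross-terms c_i = x_i·y_{i+1} − x_{i+1}·y_i:
  5, 85, -26  ⇒  2A = 64, A = 32.
Then Σ (y_i + y_{i+1})·c_i = -896, so ȳ = -896 / (6·32) = -14/3.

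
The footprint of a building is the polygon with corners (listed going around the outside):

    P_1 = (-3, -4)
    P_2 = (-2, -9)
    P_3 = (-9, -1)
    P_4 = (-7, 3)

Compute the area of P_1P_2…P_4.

28.5

Σ = (19) + (-79) + (-34) + (37) = -57
Area = |Σ|/2 = 28.5.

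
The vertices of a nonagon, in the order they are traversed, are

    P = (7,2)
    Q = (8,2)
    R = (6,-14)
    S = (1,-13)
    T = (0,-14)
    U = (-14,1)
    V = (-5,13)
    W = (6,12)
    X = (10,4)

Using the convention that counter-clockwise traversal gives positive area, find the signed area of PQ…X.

-409.5

Apply Gauss's area formula: 2A = Σ (x_i·y_{i+1} − x_{i+1}·y_i), indices taken mod 9.
Σ = (-2) + (-124) + (-64) + (-14) + (-196) + (-177) + (-138) + (-96) + (-8) = -819
Signed area = Σ/2 = -409.5 (negative ⇒ clockwise traversal).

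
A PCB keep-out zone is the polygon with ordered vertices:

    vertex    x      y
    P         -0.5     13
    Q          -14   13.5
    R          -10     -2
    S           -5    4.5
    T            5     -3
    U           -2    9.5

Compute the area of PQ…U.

148

Σ = (175.25) + (163) + (-55) + (-7.5) + (41.5) + (-21.25) = 296
Area = |Σ|/2 = 148.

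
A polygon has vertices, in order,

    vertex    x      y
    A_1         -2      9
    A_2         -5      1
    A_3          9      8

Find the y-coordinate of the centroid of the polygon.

Apply Gauss's area formula. First the cross-terms c_i = x_i·y_{i+1} − x_{i+1}·y_i:
  43, -49, 97  ⇒  2A = 91, A = 45.5.
Then Σ (y_i + y_{i+1})·c_i = 1638, so ȳ = 1638 / (6·45.5) = 6.

6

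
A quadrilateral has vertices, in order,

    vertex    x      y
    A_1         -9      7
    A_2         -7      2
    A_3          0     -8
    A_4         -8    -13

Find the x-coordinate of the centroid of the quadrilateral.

-5.7

Apply the shoelace (surveyor's) formula. First the cross-terms c_i = x_i·y_{i+1} − x_{i+1}·y_i:
  31, 56, -64, -173  ⇒  2A = -150, A = -75.
Then Σ (x_i + x_{i+1})·c_i = 2565, so x̄ = 2565 / (6·(-75)) = -5.7.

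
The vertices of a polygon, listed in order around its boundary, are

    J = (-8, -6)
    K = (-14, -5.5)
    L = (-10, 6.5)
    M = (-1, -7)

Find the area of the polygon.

Apply the shoelace (surveyor's) formula: 2A = Σ (x_i·y_{i+1} − x_{i+1}·y_i), indices taken mod 4.
Σ = (-40) + (-146) + (76.5) + (-50) = -159.5
Area = |Σ|/2 = 79.75.

79.75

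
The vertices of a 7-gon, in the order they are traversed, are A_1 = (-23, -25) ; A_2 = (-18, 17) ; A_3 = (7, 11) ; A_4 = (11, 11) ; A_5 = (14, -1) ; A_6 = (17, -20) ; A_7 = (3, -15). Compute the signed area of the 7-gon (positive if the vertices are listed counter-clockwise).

Apply the shoelace (surveyor's) formula: 2A = Σ (x_i·y_{i+1} − x_{i+1}·y_i), indices taken mod 7.
Cross-terms: -841, -317, -44, -165, -263, -195, -420  ⇒  Σ = -2245
Signed area = Σ/2 = -1122.5 (negative ⇒ clockwise traversal).

-1122.5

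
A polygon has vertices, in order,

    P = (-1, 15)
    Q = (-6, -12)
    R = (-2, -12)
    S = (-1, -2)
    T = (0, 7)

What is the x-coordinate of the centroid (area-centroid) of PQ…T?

-179/71

Apply Gauss's area formula. First the cross-terms c_i = x_i·y_{i+1} − x_{i+1}·y_i:
  102, 48, -8, -7, 7  ⇒  2A = 142, A = 71.
Then Σ (x_i + x_{i+1})·c_i = -1074, so x̄ = -1074 / (6·71) = -179/71.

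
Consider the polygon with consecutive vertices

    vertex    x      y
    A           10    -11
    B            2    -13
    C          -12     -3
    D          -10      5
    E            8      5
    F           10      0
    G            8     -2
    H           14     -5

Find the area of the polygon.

Σ = (-108) + (-162) + (-90) + (-90) + (-50) + (-20) + (-12) + (-104) = -636
Area = |Σ|/2 = 318.

318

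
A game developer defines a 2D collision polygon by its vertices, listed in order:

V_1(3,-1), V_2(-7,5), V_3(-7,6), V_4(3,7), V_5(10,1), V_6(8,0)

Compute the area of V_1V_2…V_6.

Apply the surveyor's formula: 2A = Σ (x_i·y_{i+1} − x_{i+1}·y_i), indices taken mod 6.
Σ = (8) + (-7) + (-67) + (-67) + (-8) + (-8) = -149
Area = |Σ|/2 = 74.5.

74.5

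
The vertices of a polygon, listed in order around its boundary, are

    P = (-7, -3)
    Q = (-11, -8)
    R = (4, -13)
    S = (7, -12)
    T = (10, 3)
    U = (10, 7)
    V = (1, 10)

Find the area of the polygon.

Apply Gauss's area formula: 2A = Σ (x_i·y_{i+1} − x_{i+1}·y_i), indices taken mod 7.
P→Q: (-7)(-8) − (-11)(-3) = 23
Q→R: (-11)(-13) − (4)(-8) = 175
R→S: (4)(-12) − (7)(-13) = 43
S→T: (7)(3) − (10)(-12) = 141
T→U: (10)(7) − (10)(3) = 40
U→V: (10)(10) − (1)(7) = 93
V→P: (1)(-3) − (-7)(10) = 67
Σ = 582
Area = |Σ|/2 = 291.

291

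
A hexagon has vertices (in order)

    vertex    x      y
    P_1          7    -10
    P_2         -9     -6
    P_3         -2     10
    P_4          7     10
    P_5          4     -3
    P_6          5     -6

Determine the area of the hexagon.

Apply the shoelace (surveyor's) formula: 2A = Σ (x_i·y_{i+1} − x_{i+1}·y_i), indices taken mod 6.
P_1→P_2: (7)(-6) − (-9)(-10) = -132
P_2→P_3: (-9)(10) − (-2)(-6) = -102
P_3→P_4: (-2)(10) − (7)(10) = -90
P_4→P_5: (7)(-3) − (4)(10) = -61
P_5→P_6: (4)(-6) − (5)(-3) = -9
P_6→P_1: (5)(-10) − (7)(-6) = -8
Σ = -402
Area = |Σ|/2 = 201.

201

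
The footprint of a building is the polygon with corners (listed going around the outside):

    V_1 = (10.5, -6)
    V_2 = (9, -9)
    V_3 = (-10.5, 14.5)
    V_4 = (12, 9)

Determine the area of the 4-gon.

219.75

Σ = (-40.5) + (36) + (-268.5) + (-166.5) = -439.5
Area = |Σ|/2 = 219.75.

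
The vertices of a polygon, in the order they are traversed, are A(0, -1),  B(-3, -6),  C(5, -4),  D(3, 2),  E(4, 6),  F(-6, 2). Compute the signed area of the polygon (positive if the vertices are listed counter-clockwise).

Apply the shoelace (surveyor's) formula: 2A = Σ (x_i·y_{i+1} − x_{i+1}·y_i), indices taken mod 6.
Σ = (-3) + (42) + (22) + (10) + (44) + (6) = 121
Signed area = Σ/2 = 60.5 (positive ⇒ counter-clockwise traversal).

60.5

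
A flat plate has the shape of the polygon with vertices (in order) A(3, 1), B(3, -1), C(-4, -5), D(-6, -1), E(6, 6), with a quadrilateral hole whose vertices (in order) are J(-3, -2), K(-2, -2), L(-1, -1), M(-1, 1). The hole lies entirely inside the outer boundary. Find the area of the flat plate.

Outer boundary:
Cross-terms: -6, -19, -26, -30, -12  ⇒  Σ = -93
Area = |Σ|/2 = 46.5.
Hole:
Apply the shoelace formula: 2A = Σ (x_i·y_{i+1} − x_{i+1}·y_i), indices taken mod 4.
J→K: (-3)(-2) − (-2)(-2) = 2
K→L: (-2)(-1) − (-1)(-2) = 0
L→M: (-1)(1) − (-1)(-1) = -2
M→J: (-1)(-2) − (-3)(1) = 5
Σ = 5
Area = |Σ|/2 = 2.5.
Net area = 46.5 − 2.5 = 44.

44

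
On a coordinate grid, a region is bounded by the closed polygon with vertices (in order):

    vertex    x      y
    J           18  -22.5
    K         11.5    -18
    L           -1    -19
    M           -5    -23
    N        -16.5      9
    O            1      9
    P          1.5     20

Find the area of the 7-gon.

671.5

Cross-terms: -65.25, -236.5, -72, -424.5, -157.5, 6.5, -393.75  ⇒  Σ = -1343
Area = |Σ|/2 = 671.5.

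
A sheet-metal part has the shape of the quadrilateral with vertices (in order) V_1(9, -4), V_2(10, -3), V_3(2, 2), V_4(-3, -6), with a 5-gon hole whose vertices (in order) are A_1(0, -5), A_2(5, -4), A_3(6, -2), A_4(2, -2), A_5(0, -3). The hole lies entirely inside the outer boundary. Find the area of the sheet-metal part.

Outer boundary:
V_1→V_2: (9)(-3) − (10)(-4) = 13
V_2→V_3: (10)(2) − (2)(-3) = 26
V_3→V_4: (2)(-6) − (-3)(2) = -6
V_4→V_1: (-3)(-4) − (9)(-6) = 66
Σ = 99
Area = |Σ|/2 = 49.5.
Hole:
Apply the shoelace (surveyor's) formula: 2A = Σ (x_i·y_{i+1} − x_{i+1}·y_i), indices taken mod 5.
Σ = (25) + (14) + (-8) + (-6) + (0) = 25
Area = |Σ|/2 = 12.5.
Net area = 49.5 − 12.5 = 37.

37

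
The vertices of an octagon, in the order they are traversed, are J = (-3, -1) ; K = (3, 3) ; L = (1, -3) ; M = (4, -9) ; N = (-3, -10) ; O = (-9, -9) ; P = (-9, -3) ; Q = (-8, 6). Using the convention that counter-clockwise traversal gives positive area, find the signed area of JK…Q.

Apply the shoelace formula: 2A = Σ (x_i·y_{i+1} − x_{i+1}·y_i), indices taken mod 8.
Σ = (-6) + (-12) + (3) + (-67) + (-63) + (-54) + (-78) + (26) = -251
Signed area = Σ/2 = -125.5 (negative ⇒ clockwise traversal).

-125.5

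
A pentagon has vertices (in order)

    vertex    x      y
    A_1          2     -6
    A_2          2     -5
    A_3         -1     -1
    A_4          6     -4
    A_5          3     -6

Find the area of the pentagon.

Σ = (2) + (-7) + (10) + (-24) + (-6) = -25
Area = |Σ|/2 = 12.5.

12.5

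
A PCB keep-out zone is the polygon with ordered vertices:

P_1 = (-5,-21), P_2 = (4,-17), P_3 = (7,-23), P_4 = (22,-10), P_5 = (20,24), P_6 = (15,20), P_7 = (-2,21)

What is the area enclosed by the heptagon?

951

Apply the shoelace formula: 2A = Σ (x_i·y_{i+1} − x_{i+1}·y_i), indices taken mod 7.
Cross-terms: 169, 27, 436, 728, 40, 355, 147  ⇒  Σ = 1902
Area = |Σ|/2 = 951.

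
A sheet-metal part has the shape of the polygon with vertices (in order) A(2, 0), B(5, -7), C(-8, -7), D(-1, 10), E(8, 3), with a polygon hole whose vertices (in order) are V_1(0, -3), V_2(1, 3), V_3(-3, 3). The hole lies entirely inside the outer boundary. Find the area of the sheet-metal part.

Outer boundary:
A→B: (2)(-7) − (5)(0) = -14
B→C: (5)(-7) − (-8)(-7) = -91
C→D: (-8)(10) − (-1)(-7) = -87
D→E: (-1)(3) − (8)(10) = -83
E→A: (8)(0) − (2)(3) = -6
Σ = -281
Area = |Σ|/2 = 140.5.
Hole:
Apply the shoelace formula: 2A = Σ (x_i·y_{i+1} − x_{i+1}·y_i), indices taken mod 3.
Cross-terms: 3, 12, 9  ⇒  Σ = 24
Area = |Σ|/2 = 12.
Net area = 140.5 − 12 = 128.5.

128.5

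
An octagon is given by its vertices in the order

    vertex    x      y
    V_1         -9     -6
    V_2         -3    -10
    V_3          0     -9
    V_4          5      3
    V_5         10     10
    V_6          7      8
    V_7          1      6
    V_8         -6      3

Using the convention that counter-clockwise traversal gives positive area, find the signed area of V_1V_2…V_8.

155

Apply the shoelace formula: 2A = Σ (x_i·y_{i+1} − x_{i+1}·y_i), indices taken mod 8.
Σ = (72) + (27) + (45) + (20) + (10) + (34) + (39) + (63) = 310
Signed area = Σ/2 = 155 (positive ⇒ counter-clockwise traversal).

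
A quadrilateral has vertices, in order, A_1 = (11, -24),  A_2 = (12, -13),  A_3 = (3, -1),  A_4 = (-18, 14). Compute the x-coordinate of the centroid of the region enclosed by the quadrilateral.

Apply the surveyor's formula. First the cross-terms c_i = x_i·y_{i+1} − x_{i+1}·y_i:
  145, 27, 24, 278  ⇒  2A = 474, A = 237.
Then Σ (x_i + x_{i+1})·c_i = 1434, so x̄ = 1434 / (6·237) = 239/237.

239/237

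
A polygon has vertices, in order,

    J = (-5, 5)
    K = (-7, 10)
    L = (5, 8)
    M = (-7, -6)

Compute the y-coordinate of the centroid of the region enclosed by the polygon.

4.2

Apply the shoelace formula. First the cross-terms c_i = x_i·y_{i+1} − x_{i+1}·y_i:
  -15, -106, 26, -65  ⇒  2A = -160, A = -80.
Then Σ (y_i + y_{i+1})·c_i = -2016, so ȳ = -2016 / (6·(-80)) = 4.2.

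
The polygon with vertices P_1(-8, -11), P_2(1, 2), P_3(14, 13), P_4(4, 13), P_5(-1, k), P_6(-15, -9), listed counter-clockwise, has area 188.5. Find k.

Write out the shoelace sum; only the two edges meeting at P_5 involve k:
2·Area = [(4·k − (-1)·13) + ((-1)·(-9) − (-15)·k)] + 203
       = 19·k + 225 = 377
⇒ k = 8.

8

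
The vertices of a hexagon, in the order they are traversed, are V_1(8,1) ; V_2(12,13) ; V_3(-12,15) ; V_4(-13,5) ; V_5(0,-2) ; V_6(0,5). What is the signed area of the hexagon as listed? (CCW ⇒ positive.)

274.5

Apply the surveyor's formula: 2A = Σ (x_i·y_{i+1} − x_{i+1}·y_i), indices taken mod 6.
V_1→V_2: (8)(13) − (12)(1) = 92
V_2→V_3: (12)(15) − (-12)(13) = 336
V_3→V_4: (-12)(5) − (-13)(15) = 135
V_4→V_5: (-13)(-2) − (0)(5) = 26
V_5→V_6: (0)(5) − (0)(-2) = 0
V_6→V_1: (0)(1) − (8)(5) = -40
Σ = 549
Signed area = Σ/2 = 274.5 (positive ⇒ counter-clockwise traversal).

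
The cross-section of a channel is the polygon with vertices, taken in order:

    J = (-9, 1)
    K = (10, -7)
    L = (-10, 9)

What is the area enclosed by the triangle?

Apply the surveyor's formula: 2A = Σ (x_i·y_{i+1} − x_{i+1}·y_i), indices taken mod 3.
J→K: (-9)(-7) − (10)(1) = 53
K→L: (10)(9) − (-10)(-7) = 20
L→J: (-10)(1) − (-9)(9) = 71
Σ = 144
Area = |Σ|/2 = 72.

72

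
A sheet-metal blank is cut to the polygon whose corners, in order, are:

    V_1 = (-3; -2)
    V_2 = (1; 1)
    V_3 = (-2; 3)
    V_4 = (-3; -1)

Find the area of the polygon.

9

Σ = (-1) + (5) + (11) + (3) = 18
Area = |Σ|/2 = 9.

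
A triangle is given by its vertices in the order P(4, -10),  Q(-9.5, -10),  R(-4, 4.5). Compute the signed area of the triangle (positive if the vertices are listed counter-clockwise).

-97.875

Apply the surveyor's formula: 2A = Σ (x_i·y_{i+1} − x_{i+1}·y_i), indices taken mod 3.
P→Q: (4)(-10) − (-9.5)(-10) = -135
Q→R: (-9.5)(4.5) − (-4)(-10) = -82.75
R→P: (-4)(-10) − (4)(4.5) = 22
Σ = -195.75
Signed area = Σ/2 = -97.875 (negative ⇒ clockwise traversal).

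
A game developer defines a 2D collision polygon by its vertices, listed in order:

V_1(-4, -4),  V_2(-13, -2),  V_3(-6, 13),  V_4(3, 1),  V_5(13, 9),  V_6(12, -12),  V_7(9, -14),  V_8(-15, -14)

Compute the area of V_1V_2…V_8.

Σ = (-44) + (-181) + (-45) + (14) + (-264) + (-60) + (-336) + (4) = -912
Area = |Σ|/2 = 456.

456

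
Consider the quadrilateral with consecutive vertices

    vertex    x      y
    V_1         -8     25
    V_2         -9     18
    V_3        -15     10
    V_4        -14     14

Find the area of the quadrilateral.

Apply Gauss's area formula: 2A = Σ (x_i·y_{i+1} − x_{i+1}·y_i), indices taken mod 4.
Σ = (81) + (180) + (-70) + (-238) = -47
Area = |Σ|/2 = 23.5.

23.5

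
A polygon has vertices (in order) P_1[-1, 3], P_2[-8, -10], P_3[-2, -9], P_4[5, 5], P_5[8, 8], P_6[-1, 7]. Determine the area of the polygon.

94.5

P_1→P_2: (-1)(-10) − (-8)(3) = 34
P_2→P_3: (-8)(-9) − (-2)(-10) = 52
P_3→P_4: (-2)(5) − (5)(-9) = 35
P_4→P_5: (5)(8) − (8)(5) = 0
P_5→P_6: (8)(7) − (-1)(8) = 64
P_6→P_1: (-1)(3) − (-1)(7) = 4
Σ = 189
Area = |Σ|/2 = 94.5.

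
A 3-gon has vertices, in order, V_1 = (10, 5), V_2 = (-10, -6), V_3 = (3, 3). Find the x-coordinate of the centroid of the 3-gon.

Apply Gauss's area formula. First the cross-terms c_i = x_i·y_{i+1} − x_{i+1}·y_i:
  -10, -12, -15  ⇒  2A = -37, A = -18.5.
Then Σ (x_i + x_{i+1})·c_i = -111, so x̄ = -111 / (6·(-18.5)) = 1.

1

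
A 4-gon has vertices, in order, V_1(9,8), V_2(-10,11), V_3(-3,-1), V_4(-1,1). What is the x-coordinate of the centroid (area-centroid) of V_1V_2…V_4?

-286/201

Apply the shoelace (surveyor's) formula. First the cross-terms c_i = x_i·y_{i+1} − x_{i+1}·y_i:
  179, 43, -4, -17  ⇒  2A = 201, A = 100.5.
Then Σ (x_i + x_{i+1})·c_i = -858, so x̄ = -858 / (6·100.5) = -286/201.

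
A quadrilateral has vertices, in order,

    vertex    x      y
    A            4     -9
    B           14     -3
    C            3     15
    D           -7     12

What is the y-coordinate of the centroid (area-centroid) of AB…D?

Apply the surveyor's formula. First the cross-terms c_i = x_i·y_{i+1} − x_{i+1}·y_i:
  114, 219, 141, 15  ⇒  2A = 489, A = 244.5.
Then Σ (y_i + y_{i+1})·c_i = 5112, so ȳ = 5112 / (6·244.5) = 568/163.

568/163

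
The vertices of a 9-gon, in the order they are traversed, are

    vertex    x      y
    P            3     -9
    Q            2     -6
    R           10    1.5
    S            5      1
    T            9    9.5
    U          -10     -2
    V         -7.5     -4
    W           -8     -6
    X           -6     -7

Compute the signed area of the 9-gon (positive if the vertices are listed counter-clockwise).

Apply the surveyor's formula: 2A = Σ (x_i·y_{i+1} − x_{i+1}·y_i), indices taken mod 9.
Σ = (0) + (63) + (2.5) + (38.5) + (77) + (25) + (13) + (20) + (75) = 314
Signed area = Σ/2 = 157 (positive ⇒ counter-clockwise traversal).

157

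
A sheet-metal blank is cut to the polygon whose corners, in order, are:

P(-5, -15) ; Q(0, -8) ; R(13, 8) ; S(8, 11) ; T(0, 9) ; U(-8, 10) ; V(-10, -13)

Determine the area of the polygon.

Apply the surveyor's formula: 2A = Σ (x_i·y_{i+1} − x_{i+1}·y_i), indices taken mod 7.
P→Q: (-5)(-8) − (0)(-15) = 40
Q→R: (0)(8) − (13)(-8) = 104
R→S: (13)(11) − (8)(8) = 79
S→T: (8)(9) − (0)(11) = 72
T→U: (0)(10) − (-8)(9) = 72
U→V: (-8)(-13) − (-10)(10) = 204
V→P: (-10)(-15) − (-5)(-13) = 85
Σ = 656
Area = |Σ|/2 = 328.

328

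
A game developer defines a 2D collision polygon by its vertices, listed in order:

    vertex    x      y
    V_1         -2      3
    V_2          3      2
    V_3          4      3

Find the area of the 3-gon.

Apply Gauss's area formula: 2A = Σ (x_i·y_{i+1} − x_{i+1}·y_i), indices taken mod 3.
V_1→V_2: (-2)(2) − (3)(3) = -13
V_2→V_3: (3)(3) − (4)(2) = 1
V_3→V_1: (4)(3) − (-2)(3) = 18
Σ = 6
Area = |Σ|/2 = 3.

3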